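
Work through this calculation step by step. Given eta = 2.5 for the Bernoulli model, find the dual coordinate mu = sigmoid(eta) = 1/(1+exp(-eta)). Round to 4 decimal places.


Dual coordinate (expectation parameter) for Bernoulli:
mu = 1/(1+exp(-eta)).
eta = 2.5.
exp(-eta) = exp(-2.5) = 0.082085.
mu = 1/(1+0.082085) = 0.9241

0.9241


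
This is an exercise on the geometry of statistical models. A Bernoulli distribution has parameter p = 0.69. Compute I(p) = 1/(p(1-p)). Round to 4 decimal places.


For Bernoulli(p), Fisher information is I(p) = 1/(p*(1-p)).
p = 0.69, 1-p = 0.31.
p*(1-p) = 0.2139.
I(p) = 1/0.2139 = 4.6751

4.6751


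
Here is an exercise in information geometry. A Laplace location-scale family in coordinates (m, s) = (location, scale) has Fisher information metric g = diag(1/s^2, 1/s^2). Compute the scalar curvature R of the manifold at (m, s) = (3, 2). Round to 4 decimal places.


The metric has the form g = (A dm^2 + B ds^2)/s^2 with A = 1, B = 1.
Substitute u = sqrt(A/B)*m: g = B*(du^2 + ds^2)/s^2, i.e. B times the
Poincare upper half-plane metric, which has constant Gaussian curvature -1.
Scaling a 2D metric by a constant c divides the Gaussian curvature by c,
so K = -1/B = -1/(1) = -1.0000 everywhere (the point (m, s) = (3, 2) is irrelevant:
the curvature is constant).
Scalar curvature in dimension 2: R = 2K = -2/(1) = -2.0000.

-2.0000


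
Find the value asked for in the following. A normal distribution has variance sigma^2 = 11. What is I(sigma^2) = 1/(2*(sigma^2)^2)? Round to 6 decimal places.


Fisher information for variance: I(sigma^2) = 1/(2*sigma^4).
sigma^2 = 11, so sigma^4 = 121.
I = 1/(2*121) = 1/242 = 0.004132

0.004132


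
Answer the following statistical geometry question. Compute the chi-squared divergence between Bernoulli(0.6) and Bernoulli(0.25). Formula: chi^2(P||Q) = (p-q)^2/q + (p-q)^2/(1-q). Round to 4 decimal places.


Chi-squared divergence between Bernoulli distributions:
chi^2 = (p-q)^2/q + (p-q)^2/(1-q).
p = 0.6, q = 0.25, p-q = 0.35.
(p-q)^2 = 0.1225.
term1 = 0.1225/0.25 = 0.49.
term2 = 0.1225/0.75 = 0.163333.
chi^2 = 0.49 + 0.163333 = 0.6533

0.6533


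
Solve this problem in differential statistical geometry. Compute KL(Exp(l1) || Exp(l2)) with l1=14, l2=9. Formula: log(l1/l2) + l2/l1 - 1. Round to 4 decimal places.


KL divergence for exponential family:
KL = log(l1/l2) + l2/l1 - 1.
log(14/9) = 0.441833.
9/14 = 0.642857.
KL = 0.441833 + 0.642857 - 1 = 0.0847

0.0847


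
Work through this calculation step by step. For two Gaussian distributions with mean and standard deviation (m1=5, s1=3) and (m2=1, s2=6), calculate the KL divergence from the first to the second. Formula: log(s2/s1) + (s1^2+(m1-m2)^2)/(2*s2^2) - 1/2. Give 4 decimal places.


KL divergence between normal distributions:
KL = log(s2/s1) + (s1^2 + (m1-m2)^2)/(2*s2^2) - 1/2.
log(6/3) = 0.693147.
(3^2 + (5-1)^2)/(2*6^2) = (9 + 16)/72 = 0.347222.
KL = 0.693147 + 0.347222 - 0.5 = 0.5404

0.5404


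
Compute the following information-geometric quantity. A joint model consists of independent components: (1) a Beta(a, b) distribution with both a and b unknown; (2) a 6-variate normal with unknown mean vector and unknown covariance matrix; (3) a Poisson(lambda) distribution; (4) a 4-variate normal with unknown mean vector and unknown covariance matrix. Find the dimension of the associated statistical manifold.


The dimension of a statistical manifold equals the number of free
(independent) real parameters of the model. For a product of independent
blocks the parameter counts add.
- Beta (a, b): 2.
- 6-variate normal: 6 (mean) + 6*7/2 = 21 (symmetric covariance) = 27.
- Poisson (lambda): 1.
- 4-variate normal: 4 (mean) + 4*5/2 = 10 (symmetric covariance) = 14.
Total = 2 + 27 + 1 + 14 = 44.
Dimension = 44

44


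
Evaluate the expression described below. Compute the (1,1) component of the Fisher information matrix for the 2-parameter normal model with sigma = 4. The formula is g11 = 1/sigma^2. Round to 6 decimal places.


For the 2-parameter normal family, the Fisher metric has:
  g11 = 1/sigma^2, g22 = 2/sigma^2.
sigma = 4, sigma^2 = 16.
g11 = 0.062500

0.062500


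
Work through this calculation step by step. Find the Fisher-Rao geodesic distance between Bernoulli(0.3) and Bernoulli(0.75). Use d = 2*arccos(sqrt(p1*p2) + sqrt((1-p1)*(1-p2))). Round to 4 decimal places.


Geodesic distance on Bernoulli manifold:
d(p1,p2) = 2*arccos(sqrt(p1*p2) + sqrt((1-p1)*(1-p2))).
sqrt(p1*p2) = sqrt(0.3*0.75) = 0.474342.
sqrt((1-p1)*(1-p2)) = sqrt(0.7*0.25) = 0.41833.
arg = 0.474342 + 0.41833 = 0.892672.
d = 2*arccos(0.892672) = 0.9351

0.9351


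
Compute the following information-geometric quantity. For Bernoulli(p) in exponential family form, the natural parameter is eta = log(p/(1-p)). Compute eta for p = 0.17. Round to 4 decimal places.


Natural parameter for Bernoulli: eta = log(p/(1-p)).
p = 0.17, 1-p = 0.83.
p/(1-p) = 0.204819.
eta = log(0.204819) = -1.5856

-1.5856


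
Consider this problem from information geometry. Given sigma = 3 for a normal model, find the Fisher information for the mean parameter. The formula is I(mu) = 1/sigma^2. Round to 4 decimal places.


The Fisher information for the mean of a normal distribution is I(mu) = 1/sigma^2.
sigma = 3, so sigma^2 = 9.
I(mu) = 1/9 = 0.1111

0.1111


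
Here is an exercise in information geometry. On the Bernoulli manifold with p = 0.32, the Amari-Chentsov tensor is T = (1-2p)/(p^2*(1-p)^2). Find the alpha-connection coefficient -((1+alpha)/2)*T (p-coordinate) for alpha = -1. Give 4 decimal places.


Skewness (Amari-Chentsov) tensor: T = (1-2p)/(p^2*(1-p)^2).
p = 0.32, 1-2p = 0.36, p^2 = 0.1024, (1-p)^2 = 0.4624.
T = 0.36/(0.1024 * 0.4624) = 7.602995.
In the p-coordinate, Gamma^(alpha) = Gamma^(0) - (alpha/2)*T with Gamma^(0) = (1/2)*g'(p) = -T/2,
so Gamma^(alpha) = -((1+alpha)/2)*T.
alpha = -1, -(1+alpha)/2 = 0.0.
Gamma = 0.0 * 7.602995 = 0.0000

0.0000


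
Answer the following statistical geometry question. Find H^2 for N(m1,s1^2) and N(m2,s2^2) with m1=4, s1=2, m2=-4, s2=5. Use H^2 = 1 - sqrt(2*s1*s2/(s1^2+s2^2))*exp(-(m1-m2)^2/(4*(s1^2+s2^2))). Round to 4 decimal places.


Squared Hellinger distance for Gaussians:
H^2 = 1 - sqrt(2*s1*s2/(s1^2+s2^2)) * exp(-(m1-m2)^2/(4*(s1^2+s2^2))).
s1^2 = 4, s2^2 = 25, s1^2+s2^2 = 29.
sqrt(2*2*5/(29)) = 0.830455.
(m1-m2)^2 = (8)^2 = 64.
exp(-64/(4*29)) = exp(-0.551724) = 0.575956.
H^2 = 1 - 0.830455*0.575956 = 0.5217

0.5217


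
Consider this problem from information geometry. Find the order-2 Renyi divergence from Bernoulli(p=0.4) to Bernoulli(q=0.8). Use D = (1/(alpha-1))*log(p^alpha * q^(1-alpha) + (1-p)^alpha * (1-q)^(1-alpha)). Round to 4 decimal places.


Renyi divergence of order alpha between Bernoulli distributions:
D = (1/(alpha-1))*log(p^alpha * q^(1-alpha) + (1-p)^alpha * (1-q)^(1-alpha)).
alpha = 2, p = 0.4, q = 0.8.
p^alpha * q^(1-alpha) = 0.4^2 * 0.8^-1 = 0.2.
(1-p)^alpha * (1-q)^(1-alpha) = 0.6^2 * 0.2^-1 = 1.8.
sum = 0.2 + 1.8 = 2.0.
D = (1/1)*log(2.0) = 0.6931

0.6931


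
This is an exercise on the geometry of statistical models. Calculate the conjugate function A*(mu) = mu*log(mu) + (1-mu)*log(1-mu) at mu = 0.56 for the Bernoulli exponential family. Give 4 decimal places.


Legendre transform for Bernoulli:
A*(mu) = mu*log(mu) + (1-mu)*log(1-mu).
mu = 0.56, 1-mu = 0.44.
mu*log(mu) = 0.56*log(0.56) = -0.324698.
(1-mu)*log(1-mu) = 0.44*log(0.44) = -0.361231.
A* = -0.324698 + -0.361231 = -0.6859

-0.6859


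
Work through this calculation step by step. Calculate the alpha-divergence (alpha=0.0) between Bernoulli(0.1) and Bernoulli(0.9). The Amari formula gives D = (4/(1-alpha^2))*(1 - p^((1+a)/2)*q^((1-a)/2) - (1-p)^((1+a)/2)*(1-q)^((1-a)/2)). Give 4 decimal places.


Amari alpha-divergence:
D = (4/(1-alpha^2))*(1 - p^((1+a)/2)*q^((1-a)/2) - (1-p)^((1+a)/2)*(1-q)^((1-a)/2)).
alpha = 0.0, p = 0.1, q = 0.9.
e1 = (1+alpha)/2 = 0.5, e2 = (1-alpha)/2 = 0.5.
t1 = p^e1 * q^e2 = 0.1^0.5 * 0.9^0.5 = 0.3.
t2 = (1-p)^e1 * (1-q)^e2 = 0.9^0.5 * 0.1^0.5 = 0.3.
4/(1-alpha^2) = 4.0.
D = 4.0*(1 - 0.3 - 0.3) = 1.6000

1.6000


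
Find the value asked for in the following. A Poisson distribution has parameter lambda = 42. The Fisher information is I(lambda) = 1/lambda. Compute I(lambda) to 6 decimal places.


Fisher information for Poisson: I(lambda) = 1/lambda.
lambda = 42.
I(lambda) = 1/42 = 0.023810

0.023810


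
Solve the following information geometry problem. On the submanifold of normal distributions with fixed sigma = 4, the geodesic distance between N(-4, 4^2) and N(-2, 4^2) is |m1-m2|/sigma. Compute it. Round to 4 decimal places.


On the fixed-variance normal subfamily, geodesic distance = |m1-m2|/sigma.
|-4 - -2| = 2.
sigma = 4.
d = 2/4 = 0.5000

0.5000


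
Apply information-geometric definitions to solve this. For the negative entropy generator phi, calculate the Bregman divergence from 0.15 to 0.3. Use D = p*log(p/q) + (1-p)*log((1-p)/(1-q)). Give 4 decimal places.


Bregman divergence with negative entropy generator:
D = p*log(p/q) + (1-p)*log((1-p)/(1-q)).
p = 0.15, q = 0.3.
p*log(p/q) = 0.15*log(0.15/0.3) = -0.103972.
(1-p)*log((1-p)/(1-q)) = 0.85*log(0.85/0.7) = 0.165033.
D = -0.103972 + 0.165033 = 0.0611

0.0611


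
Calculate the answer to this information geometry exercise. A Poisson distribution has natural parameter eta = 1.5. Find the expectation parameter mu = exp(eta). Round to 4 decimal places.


Expectation parameter for Poisson exponential family:
mu = exp(eta).
eta = 1.5.
mu = exp(1.5) = 4.4817

4.4817


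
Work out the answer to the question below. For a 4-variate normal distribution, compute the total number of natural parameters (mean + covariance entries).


Exponential family dimension calculation:
For 4-dim MVN: mean has 4 params, covariance has 4*5/2 = 10 unique entries.
Total dim = 4 + 10 = 14.

14


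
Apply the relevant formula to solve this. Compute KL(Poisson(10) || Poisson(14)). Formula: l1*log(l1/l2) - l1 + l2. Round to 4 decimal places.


KL divergence for Poisson:
KL = l1*log(l1/l2) - l1 + l2.
l1 = 10, l2 = 14.
log(10/14) = -0.336472.
l1*log(l1/l2) = 10 * -0.336472 = -3.364722.
KL = -3.364722 - 10 + 14 = 0.6353

0.6353


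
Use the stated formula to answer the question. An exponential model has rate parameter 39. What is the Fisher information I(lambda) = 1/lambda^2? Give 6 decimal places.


Fisher information for exponential: I(lambda) = 1/lambda^2.
lambda = 39, lambda^2 = 1521.
I = 1/1521 = 0.000657

0.000657


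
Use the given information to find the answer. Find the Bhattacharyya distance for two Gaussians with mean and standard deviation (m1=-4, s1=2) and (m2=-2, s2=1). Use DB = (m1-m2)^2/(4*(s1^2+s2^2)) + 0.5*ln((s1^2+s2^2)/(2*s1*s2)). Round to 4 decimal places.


Bhattacharyya distance between two Gaussians:
DB = (m1-m2)^2/(4*(s1^2+s2^2)) + (1/2)*ln((s1^2+s2^2)/(2*s1*s2)).
(m1-m2)^2 = (-2)^2 = 4.
s1^2+s2^2 = 4 + 1 = 5.
term1 = 4/20 = 0.2.
term2 = 0.5*ln(5/4.0) = 0.111572.
DB = 0.2 + 0.111572 = 0.3116

0.3116


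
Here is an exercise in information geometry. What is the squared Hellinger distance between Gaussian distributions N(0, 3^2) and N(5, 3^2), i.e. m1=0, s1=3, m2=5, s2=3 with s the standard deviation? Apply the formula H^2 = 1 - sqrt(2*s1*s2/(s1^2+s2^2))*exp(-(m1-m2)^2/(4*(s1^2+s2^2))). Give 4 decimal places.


Squared Hellinger distance for Gaussians:
H^2 = 1 - sqrt(2*s1*s2/(s1^2+s2^2)) * exp(-(m1-m2)^2/(4*(s1^2+s2^2))).
s1^2 = 9, s2^2 = 9, s1^2+s2^2 = 18.
sqrt(2*3*3/(18)) = 1.0.
(m1-m2)^2 = (-5)^2 = 25.
exp(-25/(4*18)) = exp(-0.347222) = 0.706648.
H^2 = 1 - 1.0*0.706648 = 0.2934

0.2934


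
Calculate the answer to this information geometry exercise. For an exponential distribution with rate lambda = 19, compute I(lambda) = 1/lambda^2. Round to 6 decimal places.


Fisher information for exponential: I(lambda) = 1/lambda^2.
lambda = 19, lambda^2 = 361.
I = 1/361 = 0.002770

0.002770


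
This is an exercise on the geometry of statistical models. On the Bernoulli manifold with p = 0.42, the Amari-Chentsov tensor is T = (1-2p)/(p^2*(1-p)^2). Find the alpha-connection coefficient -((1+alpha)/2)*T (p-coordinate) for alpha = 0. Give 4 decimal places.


Skewness (Amari-Chentsov) tensor: T = (1-2p)/(p^2*(1-p)^2).
p = 0.42, 1-2p = 0.16, p^2 = 0.1764, (1-p)^2 = 0.3364.
T = 0.16/(0.1764 * 0.3364) = 2.696283.
In the p-coordinate, Gamma^(alpha) = Gamma^(0) - (alpha/2)*T with Gamma^(0) = (1/2)*g'(p) = -T/2,
so Gamma^(alpha) = -((1+alpha)/2)*T.
alpha = 0, -(1+alpha)/2 = -0.5.
Gamma = -0.5 * 2.696283 = -1.3481

-1.3481


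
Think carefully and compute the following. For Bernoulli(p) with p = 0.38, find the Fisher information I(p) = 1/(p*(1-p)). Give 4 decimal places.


For Bernoulli(p), Fisher information is I(p) = 1/(p*(1-p)).
p = 0.38, 1-p = 0.62.
p*(1-p) = 0.2356.
I(p) = 1/0.2356 = 4.2445

4.2445


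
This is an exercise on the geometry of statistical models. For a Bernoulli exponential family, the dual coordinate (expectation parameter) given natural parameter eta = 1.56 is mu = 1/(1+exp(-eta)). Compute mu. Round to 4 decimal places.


Dual coordinate (expectation parameter) for Bernoulli:
mu = 1/(1+exp(-eta)).
eta = 1.56.
exp(-eta) = exp(-1.56) = 0.210136.
mu = 1/(1+0.210136) = 0.8264

0.8264


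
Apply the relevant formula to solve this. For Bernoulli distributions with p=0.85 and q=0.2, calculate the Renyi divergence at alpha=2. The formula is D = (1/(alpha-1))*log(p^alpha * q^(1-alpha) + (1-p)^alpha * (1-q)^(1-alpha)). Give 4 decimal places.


Renyi divergence of order alpha between Bernoulli distributions:
D = (1/(alpha-1))*log(p^alpha * q^(1-alpha) + (1-p)^alpha * (1-q)^(1-alpha)).
alpha = 2, p = 0.85, q = 0.2.
p^alpha * q^(1-alpha) = 0.85^2 * 0.2^-1 = 3.6125.
(1-p)^alpha * (1-q)^(1-alpha) = 0.15^2 * 0.8^-1 = 0.028125.
sum = 3.6125 + 0.028125 = 3.640625.
D = (1/1)*log(3.640625) = 1.2922

1.2922


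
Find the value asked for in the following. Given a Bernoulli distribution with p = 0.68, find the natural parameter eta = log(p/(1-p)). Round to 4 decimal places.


Natural parameter for Bernoulli: eta = log(p/(1-p)).
p = 0.68, 1-p = 0.32.
p/(1-p) = 2.125.
eta = log(2.125) = 0.7538

0.7538


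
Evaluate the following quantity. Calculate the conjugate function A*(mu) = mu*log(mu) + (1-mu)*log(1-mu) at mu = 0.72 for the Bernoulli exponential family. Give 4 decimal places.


Legendre transform for Bernoulli:
A*(mu) = mu*log(mu) + (1-mu)*log(1-mu).
mu = 0.72, 1-mu = 0.28.
mu*log(mu) = 0.72*log(0.72) = -0.236523.
(1-mu)*log(1-mu) = 0.28*log(0.28) = -0.35643.
A* = -0.236523 + -0.35643 = -0.5930

-0.5930


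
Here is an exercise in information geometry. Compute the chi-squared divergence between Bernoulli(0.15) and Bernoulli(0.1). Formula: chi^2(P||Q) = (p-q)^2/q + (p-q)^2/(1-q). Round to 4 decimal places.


Chi-squared divergence between Bernoulli distributions:
chi^2 = (p-q)^2/q + (p-q)^2/(1-q).
p = 0.15, q = 0.1, p-q = 0.05.
(p-q)^2 = 0.0025.
term1 = 0.0025/0.1 = 0.025.
term2 = 0.0025/0.9 = 0.002778.
chi^2 = 0.025 + 0.002778 = 0.0278

0.0278


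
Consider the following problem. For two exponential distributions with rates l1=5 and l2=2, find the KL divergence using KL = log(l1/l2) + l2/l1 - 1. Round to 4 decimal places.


KL divergence for exponential family:
KL = log(l1/l2) + l2/l1 - 1.
log(5/2) = 0.916291.
2/5 = 0.4.
KL = 0.916291 + 0.4 - 1 = 0.3163

0.3163


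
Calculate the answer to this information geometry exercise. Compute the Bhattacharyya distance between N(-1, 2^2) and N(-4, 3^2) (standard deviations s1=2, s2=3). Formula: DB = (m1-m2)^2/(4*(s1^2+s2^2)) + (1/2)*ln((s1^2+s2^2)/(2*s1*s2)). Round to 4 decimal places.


Bhattacharyya distance between two Gaussians:
DB = (m1-m2)^2/(4*(s1^2+s2^2)) + (1/2)*ln((s1^2+s2^2)/(2*s1*s2)).
(m1-m2)^2 = (3)^2 = 9.
s1^2+s2^2 = 4 + 9 = 13.
term1 = 9/52 = 0.173077.
term2 = 0.5*ln(13/12.0) = 0.040021.
DB = 0.173077 + 0.040021 = 0.2131

0.2131


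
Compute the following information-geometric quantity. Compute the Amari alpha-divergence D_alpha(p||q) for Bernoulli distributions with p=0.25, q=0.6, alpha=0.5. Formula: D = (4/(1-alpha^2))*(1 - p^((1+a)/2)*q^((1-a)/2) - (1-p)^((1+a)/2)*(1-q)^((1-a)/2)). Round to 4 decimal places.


Amari alpha-divergence:
D = (4/(1-alpha^2))*(1 - p^((1+a)/2)*q^((1-a)/2) - (1-p)^((1+a)/2)*(1-q)^((1-a)/2)).
alpha = 0.5, p = 0.25, q = 0.6.
e1 = (1+alpha)/2 = 0.75, e2 = (1-alpha)/2 = 0.25.
t1 = p^e1 * q^e2 = 0.25^0.75 * 0.6^0.25 = 0.311166.
t2 = (1-p)^e1 * (1-q)^e2 = 0.75^0.75 * 0.4^0.25 = 0.640931.
4/(1-alpha^2) = 5.333333.
D = 5.333333*(1 - 0.311166 - 0.640931) = 0.2555

0.2555


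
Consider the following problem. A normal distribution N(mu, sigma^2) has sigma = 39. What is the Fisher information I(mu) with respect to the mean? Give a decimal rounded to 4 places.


The Fisher information for the mean of a normal distribution is I(mu) = 1/sigma^2.
sigma = 39, so sigma^2 = 1521.
I(mu) = 1/1521 = 0.0007

0.0007


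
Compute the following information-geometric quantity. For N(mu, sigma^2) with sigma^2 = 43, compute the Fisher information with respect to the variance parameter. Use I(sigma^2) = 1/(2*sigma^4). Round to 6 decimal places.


Fisher information for variance: I(sigma^2) = 1/(2*sigma^4).
sigma^2 = 43, so sigma^4 = 1849.
I = 1/(2*1849) = 1/3698 = 0.000270

0.000270


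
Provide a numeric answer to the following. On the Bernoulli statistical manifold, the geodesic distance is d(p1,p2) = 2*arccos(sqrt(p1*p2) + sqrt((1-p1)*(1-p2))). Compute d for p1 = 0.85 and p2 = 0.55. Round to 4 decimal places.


Geodesic distance on Bernoulli manifold:
d(p1,p2) = 2*arccos(sqrt(p1*p2) + sqrt((1-p1)*(1-p2))).
sqrt(p1*p2) = sqrt(0.85*0.55) = 0.68374.
sqrt((1-p1)*(1-p2)) = sqrt(0.15*0.45) = 0.259808.
arg = 0.68374 + 0.259808 = 0.943547.
d = 2*arccos(0.943547) = 0.6752

0.6752


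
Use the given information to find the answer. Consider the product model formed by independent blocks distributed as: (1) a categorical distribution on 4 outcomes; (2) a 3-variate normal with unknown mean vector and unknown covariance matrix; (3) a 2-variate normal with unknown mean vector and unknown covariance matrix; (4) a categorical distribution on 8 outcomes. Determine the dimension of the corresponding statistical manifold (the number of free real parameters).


The dimension of a statistical manifold equals the number of free
(independent) real parameters of the model. For a product of independent
blocks the parameter counts add.
- categorical on 4 outcomes (probabilities sum to 1): 4-1 = 3.
- 3-variate normal: 3 (mean) + 3*4/2 = 6 (symmetric covariance) = 9.
- 2-variate normal: 2 (mean) + 2*3/2 = 3 (symmetric covariance) = 5.
- categorical on 8 outcomes (probabilities sum to 1): 8-1 = 7.
Total = 3 + 9 + 5 + 7 = 24.
Dimension = 24

24


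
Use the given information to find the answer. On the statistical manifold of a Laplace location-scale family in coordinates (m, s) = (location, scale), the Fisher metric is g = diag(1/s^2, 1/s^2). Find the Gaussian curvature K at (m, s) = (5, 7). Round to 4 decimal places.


The metric has the form g = (A dm^2 + B ds^2)/s^2 with A = 1, B = 1.
Substitute u = sqrt(A/B)*m: g = B*(du^2 + ds^2)/s^2, i.e. B times the
Poincare upper half-plane metric, which has constant Gaussian curvature -1.
Scaling a 2D metric by a constant c divides the Gaussian curvature by c,
so K = -1/B = -1/(1) = -1.0000 everywhere (the point (m, s) = (5, 7) is irrelevant:
the curvature is constant).
The requested Gaussian curvature is K = -1.0000.

-1.0000


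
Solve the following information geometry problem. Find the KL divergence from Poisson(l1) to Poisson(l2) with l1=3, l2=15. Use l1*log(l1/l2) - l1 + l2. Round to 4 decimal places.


KL divergence for Poisson:
KL = l1*log(l1/l2) - l1 + l2.
l1 = 3, l2 = 15.
log(3/15) = -1.609438.
l1*log(l1/l2) = 3 * -1.609438 = -4.828314.
KL = -4.828314 - 3 + 15 = 7.1717

7.1717


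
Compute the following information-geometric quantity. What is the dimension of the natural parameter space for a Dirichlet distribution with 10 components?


Exponential family dimension calculation:
Dirichlet with 10 components has 10 natural parameters.

10


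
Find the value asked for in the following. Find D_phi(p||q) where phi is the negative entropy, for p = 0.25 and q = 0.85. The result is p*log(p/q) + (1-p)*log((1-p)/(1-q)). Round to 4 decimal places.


Bregman divergence with negative entropy generator:
D = p*log(p/q) + (1-p)*log((1-p)/(1-q)).
p = 0.25, q = 0.85.
p*log(p/q) = 0.25*log(0.25/0.85) = -0.305944.
(1-p)*log((1-p)/(1-q)) = 0.75*log(0.75/0.15) = 1.207078.
D = -0.305944 + 1.207078 = 0.9011

0.9011


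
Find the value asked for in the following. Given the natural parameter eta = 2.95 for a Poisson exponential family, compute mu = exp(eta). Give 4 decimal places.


Expectation parameter for Poisson exponential family:
mu = exp(eta).
eta = 2.95.
mu = exp(2.95) = 19.1060

19.1060


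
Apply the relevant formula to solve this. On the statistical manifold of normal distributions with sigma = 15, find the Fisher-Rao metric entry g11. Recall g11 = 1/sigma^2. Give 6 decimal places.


For the 2-parameter normal family, the Fisher metric has:
  g11 = 1/sigma^2, g22 = 2/sigma^2.
sigma = 15, sigma^2 = 225.
g11 = 0.004444

0.004444


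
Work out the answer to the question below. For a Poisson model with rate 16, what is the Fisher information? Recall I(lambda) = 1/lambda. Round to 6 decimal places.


Fisher information for Poisson: I(lambda) = 1/lambda.
lambda = 16.
I(lambda) = 1/16 = 0.062500

0.062500


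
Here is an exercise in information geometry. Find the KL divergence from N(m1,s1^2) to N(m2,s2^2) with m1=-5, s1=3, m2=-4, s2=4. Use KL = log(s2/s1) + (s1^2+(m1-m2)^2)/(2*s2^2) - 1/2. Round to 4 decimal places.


KL divergence between normal distributions:
KL = log(s2/s1) + (s1^2 + (m1-m2)^2)/(2*s2^2) - 1/2.
log(4/3) = 0.287682.
(3^2 + (-5--4)^2)/(2*4^2) = (9 + 1)/32 = 0.3125.
KL = 0.287682 + 0.3125 - 0.5 = 0.1002

0.1002


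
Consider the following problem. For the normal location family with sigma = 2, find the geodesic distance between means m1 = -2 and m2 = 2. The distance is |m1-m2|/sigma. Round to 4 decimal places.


On the fixed-variance normal subfamily, geodesic distance = |m1-m2|/sigma.
|-2 - 2| = 4.
sigma = 2.
d = 4/2 = 2.0000

2.0000


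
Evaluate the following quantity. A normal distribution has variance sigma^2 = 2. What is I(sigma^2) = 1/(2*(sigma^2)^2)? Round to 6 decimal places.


Fisher information for variance: I(sigma^2) = 1/(2*sigma^4).
sigma^2 = 2, so sigma^4 = 4.
I = 1/(2*4) = 1/8 = 0.125000

0.125000


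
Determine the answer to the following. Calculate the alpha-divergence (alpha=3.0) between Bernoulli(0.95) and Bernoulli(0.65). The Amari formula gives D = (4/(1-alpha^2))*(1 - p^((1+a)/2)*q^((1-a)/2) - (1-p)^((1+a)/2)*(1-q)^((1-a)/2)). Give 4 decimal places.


Amari alpha-divergence:
D = (4/(1-alpha^2))*(1 - p^((1+a)/2)*q^((1-a)/2) - (1-p)^((1+a)/2)*(1-q)^((1-a)/2)).
alpha = 3.0, p = 0.95, q = 0.65.
e1 = (1+alpha)/2 = 2.0, e2 = (1-alpha)/2 = -1.0.
t1 = p^e1 * q^e2 = 0.95^2.0 * 0.65^-1.0 = 1.388462.
t2 = (1-p)^e1 * (1-q)^e2 = 0.05^2.0 * 0.35^-1.0 = 0.007143.
4/(1-alpha^2) = -0.5.
D = -0.5*(1 - 1.388462 - 0.007143) = 0.1978

0.1978


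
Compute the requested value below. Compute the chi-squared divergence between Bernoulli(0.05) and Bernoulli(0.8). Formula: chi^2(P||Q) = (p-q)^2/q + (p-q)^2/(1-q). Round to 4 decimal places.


Chi-squared divergence between Bernoulli distributions:
chi^2 = (p-q)^2/q + (p-q)^2/(1-q).
p = 0.05, q = 0.8, p-q = -0.75.
(p-q)^2 = 0.5625.
term1 = 0.5625/0.8 = 0.703125.
term2 = 0.5625/0.2 = 2.8125.
chi^2 = 0.703125 + 2.8125 = 3.5156

3.5156


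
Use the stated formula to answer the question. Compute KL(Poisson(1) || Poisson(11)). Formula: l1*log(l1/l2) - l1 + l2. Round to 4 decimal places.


KL divergence for Poisson:
KL = l1*log(l1/l2) - l1 + l2.
l1 = 1, l2 = 11.
log(1/11) = -2.397895.
l1*log(l1/l2) = 1 * -2.397895 = -2.397895.
KL = -2.397895 - 1 + 11 = 7.6021

7.6021


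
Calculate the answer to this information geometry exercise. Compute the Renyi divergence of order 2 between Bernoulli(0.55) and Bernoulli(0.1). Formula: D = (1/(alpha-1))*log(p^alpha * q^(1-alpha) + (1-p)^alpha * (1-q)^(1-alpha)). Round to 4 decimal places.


Renyi divergence of order alpha between Bernoulli distributions:
D = (1/(alpha-1))*log(p^alpha * q^(1-alpha) + (1-p)^alpha * (1-q)^(1-alpha)).
alpha = 2, p = 0.55, q = 0.1.
p^alpha * q^(1-alpha) = 0.55^2 * 0.1^-1 = 3.025.
(1-p)^alpha * (1-q)^(1-alpha) = 0.45^2 * 0.9^-1 = 0.225.
sum = 3.025 + 0.225 = 3.25.
D = (1/1)*log(3.25) = 1.1787

1.1787


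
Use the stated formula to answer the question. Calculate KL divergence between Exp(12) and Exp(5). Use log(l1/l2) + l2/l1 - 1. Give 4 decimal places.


KL divergence for exponential family:
KL = log(l1/l2) + l2/l1 - 1.
log(12/5) = 0.875469.
5/12 = 0.416667.
KL = 0.875469 + 0.416667 - 1 = 0.2921

0.2921


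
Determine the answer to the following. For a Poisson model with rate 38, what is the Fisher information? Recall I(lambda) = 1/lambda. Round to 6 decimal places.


Fisher information for Poisson: I(lambda) = 1/lambda.
lambda = 38.
I(lambda) = 1/38 = 0.026316

0.026316


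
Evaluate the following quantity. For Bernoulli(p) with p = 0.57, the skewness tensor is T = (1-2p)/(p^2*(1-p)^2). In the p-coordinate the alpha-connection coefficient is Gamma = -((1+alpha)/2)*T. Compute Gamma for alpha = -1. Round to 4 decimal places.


Skewness (Amari-Chentsov) tensor: T = (1-2p)/(p^2*(1-p)^2).
p = 0.57, 1-2p = -0.14, p^2 = 0.3249, (1-p)^2 = 0.1849.
T = -0.14/(0.3249 * 0.1849) = -2.330459.
In the p-coordinate, Gamma^(alpha) = Gamma^(0) - (alpha/2)*T with Gamma^(0) = (1/2)*g'(p) = -T/2,
so Gamma^(alpha) = -((1+alpha)/2)*T.
alpha = -1, -(1+alpha)/2 = 0.0.
Gamma = 0.0 * -2.330459 = 0.0000

0.0000


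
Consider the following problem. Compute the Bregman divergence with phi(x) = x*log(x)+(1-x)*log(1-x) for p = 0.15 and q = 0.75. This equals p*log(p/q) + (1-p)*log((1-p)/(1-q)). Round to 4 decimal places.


Bregman divergence with negative entropy generator:
D = p*log(p/q) + (1-p)*log((1-p)/(1-q)).
p = 0.15, q = 0.75.
p*log(p/q) = 0.15*log(0.15/0.75) = -0.241416.
(1-p)*log((1-p)/(1-q)) = 0.85*log(0.85/0.25) = 1.040209.
D = -0.241416 + 1.040209 = 0.7988

0.7988


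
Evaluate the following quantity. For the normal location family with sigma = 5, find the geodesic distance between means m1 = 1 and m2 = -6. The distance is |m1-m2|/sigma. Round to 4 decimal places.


On the fixed-variance normal subfamily, geodesic distance = |m1-m2|/sigma.
|1 - -6| = 7.
sigma = 5.
d = 7/5 = 1.4000

1.4000


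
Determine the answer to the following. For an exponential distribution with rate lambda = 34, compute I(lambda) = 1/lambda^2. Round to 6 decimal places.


Fisher information for exponential: I(lambda) = 1/lambda^2.
lambda = 34, lambda^2 = 1156.
I = 1/1156 = 0.000865

0.000865


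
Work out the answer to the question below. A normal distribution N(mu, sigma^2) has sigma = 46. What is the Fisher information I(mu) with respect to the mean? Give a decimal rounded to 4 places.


The Fisher information for the mean of a normal distribution is I(mu) = 1/sigma^2.
sigma = 46, so sigma^2 = 2116.
I(mu) = 1/2116 = 0.0005

0.0005


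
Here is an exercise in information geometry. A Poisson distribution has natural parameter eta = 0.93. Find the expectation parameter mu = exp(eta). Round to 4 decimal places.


Expectation parameter for Poisson exponential family:
mu = exp(eta).
eta = 0.93.
mu = exp(0.93) = 2.5345

2.5345


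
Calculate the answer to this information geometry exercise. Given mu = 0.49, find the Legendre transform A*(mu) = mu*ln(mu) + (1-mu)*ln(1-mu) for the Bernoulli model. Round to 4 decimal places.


Legendre transform for Bernoulli:
A*(mu) = mu*log(mu) + (1-mu)*log(1-mu).
mu = 0.49, 1-mu = 0.51.
mu*log(mu) = 0.49*log(0.49) = -0.349541.
(1-mu)*log(1-mu) = 0.51*log(0.51) = -0.343406.
A* = -0.349541 + -0.343406 = -0.6929

-0.6929


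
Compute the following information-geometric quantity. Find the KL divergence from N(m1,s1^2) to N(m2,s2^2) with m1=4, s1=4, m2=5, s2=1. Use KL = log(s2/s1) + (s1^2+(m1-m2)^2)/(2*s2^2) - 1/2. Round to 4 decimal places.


KL divergence between normal distributions:
KL = log(s2/s1) + (s1^2 + (m1-m2)^2)/(2*s2^2) - 1/2.
log(1/4) = -1.386294.
(4^2 + (4-5)^2)/(2*1^2) = (16 + 1)/2 = 8.5.
KL = -1.386294 + 8.5 - 0.5 = 6.6137

6.6137


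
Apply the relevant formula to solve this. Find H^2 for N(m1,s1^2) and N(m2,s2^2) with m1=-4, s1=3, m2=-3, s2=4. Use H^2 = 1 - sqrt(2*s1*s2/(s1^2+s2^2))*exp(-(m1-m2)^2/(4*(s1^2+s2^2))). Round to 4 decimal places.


Squared Hellinger distance for Gaussians:
H^2 = 1 - sqrt(2*s1*s2/(s1^2+s2^2)) * exp(-(m1-m2)^2/(4*(s1^2+s2^2))).
s1^2 = 9, s2^2 = 16, s1^2+s2^2 = 25.
sqrt(2*3*4/(25)) = 0.979796.
(m1-m2)^2 = (-1)^2 = 1.
exp(-1/(4*25)) = exp(-0.01) = 0.99005.
H^2 = 1 - 0.979796*0.99005 = 0.0300

0.0300


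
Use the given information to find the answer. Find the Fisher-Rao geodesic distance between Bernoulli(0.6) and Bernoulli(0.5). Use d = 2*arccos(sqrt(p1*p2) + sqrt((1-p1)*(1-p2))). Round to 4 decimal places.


Geodesic distance on Bernoulli manifold:
d(p1,p2) = 2*arccos(sqrt(p1*p2) + sqrt((1-p1)*(1-p2))).
sqrt(p1*p2) = sqrt(0.6*0.5) = 0.547723.
sqrt((1-p1)*(1-p2)) = sqrt(0.4*0.5) = 0.447214.
arg = 0.547723 + 0.447214 = 0.994936.
d = 2*arccos(0.994936) = 0.2014

0.2014


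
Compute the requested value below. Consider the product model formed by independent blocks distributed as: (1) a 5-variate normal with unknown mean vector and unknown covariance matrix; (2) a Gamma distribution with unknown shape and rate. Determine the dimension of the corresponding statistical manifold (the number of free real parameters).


The dimension of a statistical manifold equals the number of free
(independent) real parameters of the model. For a product of independent
blocks the parameter counts add.
- 5-variate normal: 5 (mean) + 5*6/2 = 15 (symmetric covariance) = 20.
- Gamma (shape, rate): 2.
Total = 20 + 2 = 22.
Dimension = 22

22


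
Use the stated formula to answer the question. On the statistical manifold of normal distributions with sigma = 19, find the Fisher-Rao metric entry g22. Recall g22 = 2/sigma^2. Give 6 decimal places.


For the 2-parameter normal family, the Fisher metric has:
  g11 = 1/sigma^2, g22 = 2/sigma^2.
sigma = 19, sigma^2 = 361.
g22 = 0.005540

0.005540


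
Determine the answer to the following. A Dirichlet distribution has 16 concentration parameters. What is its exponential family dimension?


Exponential family dimension calculation:
Dirichlet with 16 components has 16 natural parameters.

16


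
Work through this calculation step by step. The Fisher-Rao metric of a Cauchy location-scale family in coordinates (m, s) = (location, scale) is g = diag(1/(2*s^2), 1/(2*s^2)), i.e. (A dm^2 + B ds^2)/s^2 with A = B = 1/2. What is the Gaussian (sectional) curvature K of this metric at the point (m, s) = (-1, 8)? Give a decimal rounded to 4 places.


The metric has the form g = (A dm^2 + B ds^2)/s^2 with A = 1/2, B = 1/2.
Substitute u = sqrt(A/B)*m: g = B*(du^2 + ds^2)/s^2, i.e. B times the
Poincare upper half-plane metric, which has constant Gaussian curvature -1.
Scaling a 2D metric by a constant c divides the Gaussian curvature by c,
so K = -1/B = -1/(1/2) = -2.0000 everywhere (the point (m, s) = (-1, 8) is irrelevant:
the curvature is constant).
The requested Gaussian curvature is K = -2.0000.

-2.0000


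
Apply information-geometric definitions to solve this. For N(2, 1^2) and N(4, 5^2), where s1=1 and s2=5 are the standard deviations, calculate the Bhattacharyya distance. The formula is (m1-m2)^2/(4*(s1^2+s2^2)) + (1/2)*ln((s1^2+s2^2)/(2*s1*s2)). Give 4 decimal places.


Bhattacharyya distance between two Gaussians:
DB = (m1-m2)^2/(4*(s1^2+s2^2)) + (1/2)*ln((s1^2+s2^2)/(2*s1*s2)).
(m1-m2)^2 = (-2)^2 = 4.
s1^2+s2^2 = 1 + 25 = 26.
term1 = 4/104 = 0.038462.
term2 = 0.5*ln(26/10.0) = 0.477756.
DB = 0.038462 + 0.477756 = 0.5162

0.5162


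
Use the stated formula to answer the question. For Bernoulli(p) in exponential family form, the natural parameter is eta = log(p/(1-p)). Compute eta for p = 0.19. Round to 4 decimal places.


Natural parameter for Bernoulli: eta = log(p/(1-p)).
p = 0.19, 1-p = 0.81.
p/(1-p) = 0.234568.
eta = log(0.234568) = -1.4500

-1.4500


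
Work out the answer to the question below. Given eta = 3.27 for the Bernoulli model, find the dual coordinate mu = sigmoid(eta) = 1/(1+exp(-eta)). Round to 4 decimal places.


Dual coordinate (expectation parameter) for Bernoulli:
mu = 1/(1+exp(-eta)).
eta = 3.27.
exp(-eta) = exp(-3.27) = 0.038006.
mu = 1/(1+0.038006) = 0.9634

0.9634


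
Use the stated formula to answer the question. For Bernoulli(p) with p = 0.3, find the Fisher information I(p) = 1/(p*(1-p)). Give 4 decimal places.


For Bernoulli(p), Fisher information is I(p) = 1/(p*(1-p)).
p = 0.3, 1-p = 0.7.
p*(1-p) = 0.21.
I(p) = 1/0.21 = 4.7619

4.7619


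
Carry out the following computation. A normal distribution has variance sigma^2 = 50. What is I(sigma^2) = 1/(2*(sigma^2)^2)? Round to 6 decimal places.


Fisher information for variance: I(sigma^2) = 1/(2*sigma^4).
sigma^2 = 50, so sigma^4 = 2500.
I = 1/(2*2500) = 1/5000 = 0.000200

0.000200


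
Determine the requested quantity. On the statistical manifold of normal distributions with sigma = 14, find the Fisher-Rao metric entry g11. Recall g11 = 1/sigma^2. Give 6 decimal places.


For the 2-parameter normal family, the Fisher metric has:
  g11 = 1/sigma^2, g22 = 2/sigma^2.
sigma = 14, sigma^2 = 196.
g11 = 0.005102

0.005102


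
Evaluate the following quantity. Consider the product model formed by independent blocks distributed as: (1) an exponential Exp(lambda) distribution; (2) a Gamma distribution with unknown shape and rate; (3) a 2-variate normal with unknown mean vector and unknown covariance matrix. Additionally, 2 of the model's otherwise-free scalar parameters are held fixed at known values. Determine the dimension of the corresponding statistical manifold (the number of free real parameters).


The dimension of a statistical manifold equals the number of free
(independent) real parameters of the model. For a product of independent
blocks the parameter counts add.
- exponential (lambda): 1.
- Gamma (shape, rate): 2.
- 2-variate normal: 2 (mean) + 2*3/2 = 3 (symmetric covariance) = 5.
Total = 1 + 2 + 5 = 8.
2 parameter(s) fixed at known values: 8 - 2 = 6.
Dimension = 6

6


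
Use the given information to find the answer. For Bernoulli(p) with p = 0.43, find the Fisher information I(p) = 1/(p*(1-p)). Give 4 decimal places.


For Bernoulli(p), Fisher information is I(p) = 1/(p*(1-p)).
p = 0.43, 1-p = 0.57.
p*(1-p) = 0.2451.
I(p) = 1/0.2451 = 4.0800

4.0800


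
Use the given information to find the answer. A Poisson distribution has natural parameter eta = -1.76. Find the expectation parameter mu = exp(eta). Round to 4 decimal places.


Expectation parameter for Poisson exponential family:
mu = exp(eta).
eta = -1.76.
mu = exp(-1.76) = 0.1720

0.1720


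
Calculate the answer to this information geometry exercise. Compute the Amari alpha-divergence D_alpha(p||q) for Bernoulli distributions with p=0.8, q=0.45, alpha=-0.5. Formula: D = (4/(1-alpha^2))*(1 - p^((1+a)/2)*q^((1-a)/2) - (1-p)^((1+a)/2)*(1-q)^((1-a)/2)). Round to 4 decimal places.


Amari alpha-divergence:
D = (4/(1-alpha^2))*(1 - p^((1+a)/2)*q^((1-a)/2) - (1-p)^((1+a)/2)*(1-q)^((1-a)/2)).
alpha = -0.5, p = 0.8, q = 0.45.
e1 = (1+alpha)/2 = 0.25, e2 = (1-alpha)/2 = 0.75.
t1 = p^e1 * q^e2 = 0.8^0.25 * 0.45^0.75 = 0.519615.
t2 = (1-p)^e1 * (1-q)^e2 = 0.2^0.25 * 0.55^0.75 = 0.4271.
4/(1-alpha^2) = 5.333333.
D = 5.333333*(1 - 0.519615 - 0.4271) = 0.2842

0.2842


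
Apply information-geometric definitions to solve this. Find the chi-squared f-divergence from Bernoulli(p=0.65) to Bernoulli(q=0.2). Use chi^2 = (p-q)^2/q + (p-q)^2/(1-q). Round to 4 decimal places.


Chi-squared divergence between Bernoulli distributions:
chi^2 = (p-q)^2/q + (p-q)^2/(1-q).
p = 0.65, q = 0.2, p-q = 0.45.
(p-q)^2 = 0.2025.
term1 = 0.2025/0.2 = 1.0125.
term2 = 0.2025/0.8 = 0.253125.
chi^2 = 1.0125 + 0.253125 = 1.2656

1.2656


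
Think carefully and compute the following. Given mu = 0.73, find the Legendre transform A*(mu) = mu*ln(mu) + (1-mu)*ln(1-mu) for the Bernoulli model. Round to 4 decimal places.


Legendre transform for Bernoulli:
A*(mu) = mu*log(mu) + (1-mu)*log(1-mu).
mu = 0.73, 1-mu = 0.27.
mu*log(mu) = 0.73*log(0.73) = -0.229739.
(1-mu)*log(1-mu) = 0.27*log(0.27) = -0.35352.
A* = -0.229739 + -0.35352 = -0.5833

-0.5833


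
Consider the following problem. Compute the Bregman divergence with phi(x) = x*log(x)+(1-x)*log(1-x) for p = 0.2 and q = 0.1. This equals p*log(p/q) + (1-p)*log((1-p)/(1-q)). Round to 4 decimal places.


Bregman divergence with negative entropy generator:
D = p*log(p/q) + (1-p)*log((1-p)/(1-q)).
p = 0.2, q = 0.1.
p*log(p/q) = 0.2*log(0.2/0.1) = 0.138629.
(1-p)*log((1-p)/(1-q)) = 0.8*log(0.8/0.9) = -0.094226.
D = 0.138629 + -0.094226 = 0.0444

0.0444


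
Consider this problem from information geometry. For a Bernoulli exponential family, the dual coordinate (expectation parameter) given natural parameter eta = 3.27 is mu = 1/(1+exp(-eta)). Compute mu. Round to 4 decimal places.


Dual coordinate (expectation parameter) for Bernoulli:
mu = 1/(1+exp(-eta)).
eta = 3.27.
exp(-eta) = exp(-3.27) = 0.038006.
mu = 1/(1+0.038006) = 0.9634

0.9634


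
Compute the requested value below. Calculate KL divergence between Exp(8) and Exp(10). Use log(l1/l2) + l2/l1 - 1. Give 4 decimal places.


KL divergence for exponential family:
KL = log(l1/l2) + l2/l1 - 1.
log(8/10) = -0.223144.
10/8 = 1.25.
KL = -0.223144 + 1.25 - 1 = 0.0269

0.0269


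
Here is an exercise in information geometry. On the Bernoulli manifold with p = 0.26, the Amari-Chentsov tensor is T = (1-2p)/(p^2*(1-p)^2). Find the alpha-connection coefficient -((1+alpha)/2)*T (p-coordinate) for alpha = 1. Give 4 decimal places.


Skewness (Amari-Chentsov) tensor: T = (1-2p)/(p^2*(1-p)^2).
p = 0.26, 1-2p = 0.48, p^2 = 0.0676, (1-p)^2 = 0.5476.
T = 0.48/(0.0676 * 0.5476) = 12.966749.
In the p-coordinate, Gamma^(alpha) = Gamma^(0) - (alpha/2)*T with Gamma^(0) = (1/2)*g'(p) = -T/2,
so Gamma^(alpha) = -((1+alpha)/2)*T.
alpha = 1, -(1+alpha)/2 = -1.0.
Gamma = -1.0 * 12.966749 = -12.9667

-12.9667


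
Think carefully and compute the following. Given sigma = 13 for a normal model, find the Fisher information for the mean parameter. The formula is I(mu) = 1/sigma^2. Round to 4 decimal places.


The Fisher information for the mean of a normal distribution is I(mu) = 1/sigma^2.
sigma = 13, so sigma^2 = 169.
I(mu) = 1/169 = 0.0059

0.0059


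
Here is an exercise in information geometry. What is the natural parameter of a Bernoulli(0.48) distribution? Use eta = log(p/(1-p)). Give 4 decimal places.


Natural parameter for Bernoulli: eta = log(p/(1-p)).
p = 0.48, 1-p = 0.52.
p/(1-p) = 0.923077.
eta = log(0.923077) = -0.0800

-0.0800


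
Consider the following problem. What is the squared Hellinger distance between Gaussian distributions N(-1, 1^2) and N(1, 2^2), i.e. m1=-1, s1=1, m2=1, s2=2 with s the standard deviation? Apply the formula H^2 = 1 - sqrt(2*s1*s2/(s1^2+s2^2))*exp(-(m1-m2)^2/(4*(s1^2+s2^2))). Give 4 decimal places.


Squared Hellinger distance for Gaussians:
H^2 = 1 - sqrt(2*s1*s2/(s1^2+s2^2)) * exp(-(m1-m2)^2/(4*(s1^2+s2^2))).
s1^2 = 1, s2^2 = 4, s1^2+s2^2 = 5.
sqrt(2*1*2/(5)) = 0.894427.
(m1-m2)^2 = (-2)^2 = 4.
exp(-4/(4*5)) = exp(-0.2) = 0.818731.
H^2 = 1 - 0.894427*0.818731 = 0.2677

0.2677


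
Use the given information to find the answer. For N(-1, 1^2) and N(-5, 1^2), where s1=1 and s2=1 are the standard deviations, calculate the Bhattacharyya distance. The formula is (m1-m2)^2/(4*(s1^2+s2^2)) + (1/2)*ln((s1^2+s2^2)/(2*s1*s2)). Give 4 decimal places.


Bhattacharyya distance between two Gaussians:
DB = (m1-m2)^2/(4*(s1^2+s2^2)) + (1/2)*ln((s1^2+s2^2)/(2*s1*s2)).
(m1-m2)^2 = (4)^2 = 16.
s1^2+s2^2 = 1 + 1 = 2.
term1 = 16/8 = 2.0.
term2 = 0.5*ln(2/2.0) = 0.0.
DB = 2.0 + 0.0 = 2.0000

2.0000
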